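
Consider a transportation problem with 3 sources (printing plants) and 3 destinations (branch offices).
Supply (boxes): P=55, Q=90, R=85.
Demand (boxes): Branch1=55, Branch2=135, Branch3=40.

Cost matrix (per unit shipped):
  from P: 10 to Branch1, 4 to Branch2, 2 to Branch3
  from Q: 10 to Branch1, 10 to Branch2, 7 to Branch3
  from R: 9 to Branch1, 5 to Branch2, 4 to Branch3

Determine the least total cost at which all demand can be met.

An optimal shipping plan:
  P to Branch2: 50 × 4 = 200
  P to Branch3: 5 × 2 = 10
  Q to Branch1: 55 × 10 = 550
  Q to Branch3: 35 × 7 = 245
  R to Branch2: 85 × 5 = 425
Total = 200 + 10 + 550 + 245 + 425 = 1430.

1430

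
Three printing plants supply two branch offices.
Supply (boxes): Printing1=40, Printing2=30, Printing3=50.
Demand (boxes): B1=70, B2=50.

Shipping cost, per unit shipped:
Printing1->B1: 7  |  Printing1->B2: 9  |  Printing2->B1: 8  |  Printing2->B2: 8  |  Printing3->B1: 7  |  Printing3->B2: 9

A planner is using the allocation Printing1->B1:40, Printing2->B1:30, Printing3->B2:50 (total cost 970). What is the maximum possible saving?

Current plan cost = 40·7 + 30·8 + 50·9 = 970.
Optimal plan:
  Printing1 to B1: 40 boxes
  Printing2 to B2: 30 boxes
  Printing3 to B1: 30 boxes
  Printing3 to B2: 20 boxes
Optimal cost = 910.
Saving = 970 − 910 = 60.

60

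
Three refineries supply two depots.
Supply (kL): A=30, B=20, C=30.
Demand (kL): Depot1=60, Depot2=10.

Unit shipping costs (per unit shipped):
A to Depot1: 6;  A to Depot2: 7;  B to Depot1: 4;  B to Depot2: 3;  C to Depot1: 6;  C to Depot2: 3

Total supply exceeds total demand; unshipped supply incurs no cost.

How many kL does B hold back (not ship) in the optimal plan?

Minimum-cost shipments:
  A–Depot1: 20 × 6 = 120
  B–Depot1: 20 × 4 = 80
  C–Depot1: 20 × 6 = 120
  C–Depot2: 10 × 3 = 30
Total cost = 350.
B ships 20 of its 20, leaving 0.

0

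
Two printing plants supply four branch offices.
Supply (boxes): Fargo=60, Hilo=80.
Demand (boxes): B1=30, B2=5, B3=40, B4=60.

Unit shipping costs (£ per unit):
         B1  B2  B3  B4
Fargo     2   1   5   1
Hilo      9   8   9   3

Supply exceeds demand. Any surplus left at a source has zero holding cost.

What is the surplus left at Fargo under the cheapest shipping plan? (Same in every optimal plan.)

0

An optimal plan:
  Fargo to B1: 30 × £2 = £60
  Fargo to B2: 5 × £1 = £5
  Fargo to B3: 25 × £5 = £125
  Hilo to B3: 15 × £9 = £135
  Hilo to B4: 60 × £3 = £180
Total cost = £505.
Fargo ships 60 of its 60, leaving 0.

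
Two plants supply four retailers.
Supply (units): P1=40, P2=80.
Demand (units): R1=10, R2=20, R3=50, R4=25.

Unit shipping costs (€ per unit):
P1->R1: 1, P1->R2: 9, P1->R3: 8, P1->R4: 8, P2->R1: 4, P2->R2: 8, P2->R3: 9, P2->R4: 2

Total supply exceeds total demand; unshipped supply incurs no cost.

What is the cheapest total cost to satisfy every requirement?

One minimum-cost allocation:
  P1->R1: 10 × €1 = €10
  P1->R3: 30 × €8 = €240
  P2->R2: 20 × €8 = €160
  P2->R3: 20 × €9 = €180
  P2->R4: 25 × €2 = €50
Total = 10 + 240 + 160 + 180 + 50 = €640.

640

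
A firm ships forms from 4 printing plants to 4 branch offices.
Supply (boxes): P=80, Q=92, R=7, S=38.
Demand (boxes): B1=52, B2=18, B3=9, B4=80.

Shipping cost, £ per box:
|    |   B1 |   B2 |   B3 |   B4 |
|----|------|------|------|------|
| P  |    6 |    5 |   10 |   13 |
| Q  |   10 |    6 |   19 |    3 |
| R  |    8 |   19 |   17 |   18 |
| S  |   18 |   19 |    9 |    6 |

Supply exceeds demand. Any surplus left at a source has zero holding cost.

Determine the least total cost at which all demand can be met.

723

A cheapest plan:
  P to B1: 52 × £6 = £312
  P to B2: 18 × £5 = £90
  Q to B4: 80 × £3 = £240
  S to B3: 9 × £9 = £81
Total = 312 + 90 + 240 + 81 = £723.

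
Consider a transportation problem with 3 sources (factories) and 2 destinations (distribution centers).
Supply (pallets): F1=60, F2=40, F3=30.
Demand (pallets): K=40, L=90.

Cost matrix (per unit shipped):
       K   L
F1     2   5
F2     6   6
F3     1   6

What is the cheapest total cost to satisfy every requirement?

A cheapest plan:
  F1->K: 10 × 2 = 20
  F1->L: 50 × 5 = 250
  F2->L: 40 × 6 = 240
  F3->K: 30 × 1 = 30
Total = 20 + 250 + 240 + 30 = 540.

540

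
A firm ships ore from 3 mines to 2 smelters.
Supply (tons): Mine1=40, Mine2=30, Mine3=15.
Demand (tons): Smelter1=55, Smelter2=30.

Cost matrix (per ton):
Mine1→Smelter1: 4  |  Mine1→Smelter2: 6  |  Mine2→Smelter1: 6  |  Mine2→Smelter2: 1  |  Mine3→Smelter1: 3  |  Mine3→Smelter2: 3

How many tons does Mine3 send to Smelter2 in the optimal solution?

0

Optimal shipments:
  Mine1–Smelter1: 40 tons
  Mine2–Smelter2: 30 tons
  Mine3–Smelter1: 15 tons
Total cost = 235.
The route Mine3→Smelter2 is not used.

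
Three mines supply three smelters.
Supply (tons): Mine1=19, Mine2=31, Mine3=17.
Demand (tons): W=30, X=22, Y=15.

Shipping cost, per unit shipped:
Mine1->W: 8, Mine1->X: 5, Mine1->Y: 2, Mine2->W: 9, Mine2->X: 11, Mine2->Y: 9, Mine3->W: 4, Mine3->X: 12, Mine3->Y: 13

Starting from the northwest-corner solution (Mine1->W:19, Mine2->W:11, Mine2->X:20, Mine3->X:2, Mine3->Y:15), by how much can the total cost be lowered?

257

Current plan cost = 19·8 + 11·9 + 20·11 + 2·12 + 15·13 = 690.
Optimal plan:
  Mine1->X: 4 × 5 = 20
  Mine1->Y: 15 × 2 = 30
  Mine2->W: 13 × 9 = 117
  Mine2->X: 18 × 11 = 198
  Mine3->W: 17 × 4 = 68
Optimal cost = 433.
Saving = 690 − 433 = 257.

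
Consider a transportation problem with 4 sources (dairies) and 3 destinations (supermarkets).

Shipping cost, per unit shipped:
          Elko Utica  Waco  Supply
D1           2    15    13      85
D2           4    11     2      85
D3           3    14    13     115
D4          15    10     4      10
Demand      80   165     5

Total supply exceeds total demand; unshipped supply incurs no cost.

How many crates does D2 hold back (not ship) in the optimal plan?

0

An optimal plan:
  D1->Elko: 80 × 2 = 160
  D2->Utica: 80 × 11 = 880
  D2->Waco: 5 × 2 = 10
  D3->Utica: 75 × 14 = 1050
  D4->Utica: 10 × 10 = 100
Total cost = 2200.
D2 ships 85 of its 85, leaving 0.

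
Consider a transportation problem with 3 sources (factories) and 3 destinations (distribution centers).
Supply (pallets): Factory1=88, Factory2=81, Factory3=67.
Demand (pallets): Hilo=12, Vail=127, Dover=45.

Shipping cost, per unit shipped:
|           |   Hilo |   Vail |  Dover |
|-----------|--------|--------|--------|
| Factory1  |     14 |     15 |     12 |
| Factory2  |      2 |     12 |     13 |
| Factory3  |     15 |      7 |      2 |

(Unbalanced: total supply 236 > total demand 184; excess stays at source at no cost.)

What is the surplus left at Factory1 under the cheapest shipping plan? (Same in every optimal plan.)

52

An optimal plan:
  Factory1–Vail: 36 pallets
  Factory2–Hilo: 12 pallets
  Factory2–Vail: 69 pallets
  Factory3–Vail: 22 pallets
  Factory3–Dover: 45 pallets
Total cost = 1636.
Factory1 ships 36 of its 88, leaving 52.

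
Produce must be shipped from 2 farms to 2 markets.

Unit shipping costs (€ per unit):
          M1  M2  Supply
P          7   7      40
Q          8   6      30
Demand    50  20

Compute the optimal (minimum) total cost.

480

A cheapest plan:
  P–M1: 40 × €7 = €280
  Q–M1: 10 × €8 = €80
  Q–M2: 20 × €6 = €120
Total = 280 + 80 + 120 = €480.
(Supply check: P ships 40; Q ships 30.)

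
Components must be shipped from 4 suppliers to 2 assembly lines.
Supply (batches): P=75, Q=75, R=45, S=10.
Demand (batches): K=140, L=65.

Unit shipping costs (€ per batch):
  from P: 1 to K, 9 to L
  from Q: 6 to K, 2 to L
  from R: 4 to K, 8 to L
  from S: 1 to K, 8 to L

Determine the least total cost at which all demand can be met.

Optimal allocation:
  P–K: 75 × €1 = €75
  Q–K: 10 × €6 = €60
  Q–L: 65 × €2 = €130
  R–K: 45 × €4 = €180
  S–K: 10 × €1 = €10
Total = 75 + 60 + 130 + 180 + 10 = €455.

455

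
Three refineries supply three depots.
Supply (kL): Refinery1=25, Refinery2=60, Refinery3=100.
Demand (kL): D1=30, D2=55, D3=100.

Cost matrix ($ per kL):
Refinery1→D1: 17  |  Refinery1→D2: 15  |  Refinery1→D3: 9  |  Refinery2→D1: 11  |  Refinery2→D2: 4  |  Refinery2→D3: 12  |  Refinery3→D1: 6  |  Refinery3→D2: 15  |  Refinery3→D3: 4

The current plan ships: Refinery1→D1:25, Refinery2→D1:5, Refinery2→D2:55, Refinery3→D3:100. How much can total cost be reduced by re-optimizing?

150

Current plan cost = 25·17 + 5·11 + 55·4 + 100·4 = $1100.
Optimal plan:
  Refinery1 to D3: 25 × $9 = $225
  Refinery2 to D1: 5 × $11 = $55
  Refinery2 to D2: 55 × $4 = $220
  Refinery3 to D1: 25 × $6 = $150
  Refinery3 to D3: 75 × $4 = $300
Optimal cost = $950.
Saving = 1100 − 950 = $150.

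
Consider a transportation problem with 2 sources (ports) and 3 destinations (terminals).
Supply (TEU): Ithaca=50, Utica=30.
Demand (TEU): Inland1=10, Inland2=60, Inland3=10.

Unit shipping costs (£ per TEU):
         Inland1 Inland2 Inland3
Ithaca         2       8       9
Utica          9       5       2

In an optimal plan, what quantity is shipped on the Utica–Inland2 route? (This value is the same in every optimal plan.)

Solving gives:
  Ithaca→Inland1: 10 × £2 = £20
  Ithaca→Inland2: 40 × £8 = £320
  Utica→Inland2: 20 × £5 = £100
  Utica→Inland3: 10 × £2 = £20
Total cost = £460.
So Utica→Inland2 carries 20 TEU.

20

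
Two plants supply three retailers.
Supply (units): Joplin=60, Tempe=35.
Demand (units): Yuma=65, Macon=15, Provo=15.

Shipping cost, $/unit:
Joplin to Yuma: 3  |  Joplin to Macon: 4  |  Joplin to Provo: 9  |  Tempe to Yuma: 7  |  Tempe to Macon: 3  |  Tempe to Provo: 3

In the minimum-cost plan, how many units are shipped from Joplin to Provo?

0

The minimum-cost plan:
  Joplin→Yuma: 60 × $3 = $180
  Tempe→Yuma: 5 × $7 = $35
  Tempe→Macon: 15 × $3 = $45
  Tempe→Provo: 15 × $3 = $45
Total cost = $305.
The route Joplin→Provo is not used.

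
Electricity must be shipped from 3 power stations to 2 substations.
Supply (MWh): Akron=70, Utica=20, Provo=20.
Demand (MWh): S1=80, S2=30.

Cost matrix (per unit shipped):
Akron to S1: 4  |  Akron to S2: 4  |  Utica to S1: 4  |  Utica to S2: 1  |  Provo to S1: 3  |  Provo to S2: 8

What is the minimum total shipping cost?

360

One minimum-cost allocation:
  Akron→S1: 60 × 4 = 240
  Akron→S2: 10 × 4 = 40
  Utica→S2: 20 × 1 = 20
  Provo→S1: 20 × 3 = 60
Total = 240 + 40 + 20 + 60 = 360.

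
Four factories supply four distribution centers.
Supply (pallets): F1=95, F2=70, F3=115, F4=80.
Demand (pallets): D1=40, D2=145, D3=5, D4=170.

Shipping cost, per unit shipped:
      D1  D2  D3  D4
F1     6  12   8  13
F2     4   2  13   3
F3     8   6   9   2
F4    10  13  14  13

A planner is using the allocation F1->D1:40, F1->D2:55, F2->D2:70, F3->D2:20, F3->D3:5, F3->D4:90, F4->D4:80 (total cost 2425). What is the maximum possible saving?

Current plan cost = 40·6 + 55·12 + 70·2 + 20·6 + 5·9 + 90·2 + 80·13 = 2425.
Optimal plan:
  F1–D1: 40 × 6 = 240
  F1–D2: 50 × 12 = 600
  F1–D3: 5 × 8 = 40
  F2–D2: 70 × 2 = 140
  F3–D4: 115 × 2 = 230
  F4–D2: 25 × 13 = 325
  F4–D4: 55 × 13 = 715
Optimal cost = 2290.
Saving = 2425 − 2290 = 135.

135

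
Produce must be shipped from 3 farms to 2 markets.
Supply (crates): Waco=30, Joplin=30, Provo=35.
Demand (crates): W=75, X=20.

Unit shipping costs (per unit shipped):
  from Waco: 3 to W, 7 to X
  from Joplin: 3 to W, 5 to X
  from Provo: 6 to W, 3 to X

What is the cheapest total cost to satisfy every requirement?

330

Optimal allocation:
  Waco–W: 30 × 3 = 90
  Joplin–W: 30 × 3 = 90
  Provo–W: 15 × 6 = 90
  Provo–X: 20 × 3 = 60
Total = 90 + 90 + 90 + 60 = 330.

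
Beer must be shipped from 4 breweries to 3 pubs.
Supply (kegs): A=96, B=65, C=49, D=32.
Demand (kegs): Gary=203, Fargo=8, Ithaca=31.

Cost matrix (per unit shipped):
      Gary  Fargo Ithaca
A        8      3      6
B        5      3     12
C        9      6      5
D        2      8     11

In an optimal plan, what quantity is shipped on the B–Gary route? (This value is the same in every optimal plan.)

The minimum-cost plan:
  A–Gary: 88 × 8 = 704
  A–Fargo: 8 × 3 = 24
  B–Gary: 65 × 5 = 325
  C–Gary: 18 × 9 = 162
  C–Ithaca: 31 × 5 = 155
  D–Gary: 32 × 2 = 64
Total cost = 1434.
So B→Gary carries 65 kegs.

65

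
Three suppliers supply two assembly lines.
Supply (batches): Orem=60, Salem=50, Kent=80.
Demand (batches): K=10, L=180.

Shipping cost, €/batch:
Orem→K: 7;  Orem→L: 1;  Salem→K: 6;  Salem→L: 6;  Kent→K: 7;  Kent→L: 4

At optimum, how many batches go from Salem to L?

40

Solving gives:
  Orem->L: 60 × €1 = €60
  Salem->K: 10 × €6 = €60
  Salem->L: 40 × €6 = €240
  Kent->L: 80 × €4 = €320
Total cost = €680.
So Salem→L carries 40 batches.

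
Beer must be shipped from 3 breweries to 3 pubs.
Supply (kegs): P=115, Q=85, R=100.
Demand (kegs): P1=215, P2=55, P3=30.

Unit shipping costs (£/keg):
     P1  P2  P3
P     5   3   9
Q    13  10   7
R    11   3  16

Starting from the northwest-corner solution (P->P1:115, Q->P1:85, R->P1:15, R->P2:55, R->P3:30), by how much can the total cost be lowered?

Current plan cost = 115·5 + 85·13 + 15·11 + 55·3 + 30·16 = £2490.
Optimal plan:
  P→P1: 115 × £5 = £575
  Q→P1: 55 × £13 = £715
  Q→P3: 30 × £7 = £210
  R→P1: 45 × £11 = £495
  R→P2: 55 × £3 = £165
Optimal cost = £2160.
Saving = 2490 − 2160 = £330.

330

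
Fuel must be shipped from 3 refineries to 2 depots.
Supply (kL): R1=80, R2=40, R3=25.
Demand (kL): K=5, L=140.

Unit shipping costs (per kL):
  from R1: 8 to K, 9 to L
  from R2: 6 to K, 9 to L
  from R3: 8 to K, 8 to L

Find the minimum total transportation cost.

1265

One minimum-cost allocation:
  R1->L: 80 × 9 = 720
  R2->K: 5 × 6 = 30
  R2->L: 35 × 9 = 315
  R3->L: 25 × 8 = 200
Total = 720 + 30 + 315 + 200 = 1265.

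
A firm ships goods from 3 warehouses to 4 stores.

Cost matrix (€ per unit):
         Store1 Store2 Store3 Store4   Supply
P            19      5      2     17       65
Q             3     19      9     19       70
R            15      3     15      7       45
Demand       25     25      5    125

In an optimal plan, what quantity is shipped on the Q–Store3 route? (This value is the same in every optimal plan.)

0

Optimal shipments:
  P->Store2: 25 units
  P->Store3: 5 units
  P->Store4: 35 units
  Q->Store1: 25 units
  Q->Store4: 45 units
  R->Store4: 45 units
Total cost = €1975.
The route Q→Store3 is not used.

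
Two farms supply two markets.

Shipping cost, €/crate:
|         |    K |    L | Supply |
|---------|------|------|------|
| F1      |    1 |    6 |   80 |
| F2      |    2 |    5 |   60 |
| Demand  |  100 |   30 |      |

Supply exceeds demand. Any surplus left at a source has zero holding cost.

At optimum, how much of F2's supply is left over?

10

Minimum-cost shipments:
  F1->K: 80 × €1 = €80
  F2->K: 20 × €2 = €40
  F2->L: 30 × €5 = €150
Total cost = €270.
F2 ships 50 of its 60, leaving 10.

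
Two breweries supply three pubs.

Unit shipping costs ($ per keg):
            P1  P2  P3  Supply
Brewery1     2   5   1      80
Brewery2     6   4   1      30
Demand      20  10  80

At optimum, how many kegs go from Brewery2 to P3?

20

The minimum-cost plan:
  Brewery1 to P1: 20 kegs
  Brewery1 to P3: 60 kegs
  Brewery2 to P2: 10 kegs
  Brewery2 to P3: 20 kegs
Total cost = $160.
So Brewery2→P3 carries 20 kegs.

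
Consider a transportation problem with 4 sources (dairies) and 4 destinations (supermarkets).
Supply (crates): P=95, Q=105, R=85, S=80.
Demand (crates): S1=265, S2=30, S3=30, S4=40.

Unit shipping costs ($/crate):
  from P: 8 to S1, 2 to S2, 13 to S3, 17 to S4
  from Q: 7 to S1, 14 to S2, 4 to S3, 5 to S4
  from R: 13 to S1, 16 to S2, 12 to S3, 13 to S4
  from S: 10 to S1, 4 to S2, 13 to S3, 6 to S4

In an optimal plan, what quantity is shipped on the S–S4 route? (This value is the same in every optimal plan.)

Optimal shipments:
  P->S1: 95 × $8 = $760
  Q->S1: 75 × $7 = $525
  Q->S3: 30 × $4 = $120
  R->S1: 85 × $13 = $1105
  S->S1: 10 × $10 = $100
  S->S2: 30 × $4 = $120
  S->S4: 40 × $6 = $240
Total cost = $2970.
So S→S4 carries 40 crates.

40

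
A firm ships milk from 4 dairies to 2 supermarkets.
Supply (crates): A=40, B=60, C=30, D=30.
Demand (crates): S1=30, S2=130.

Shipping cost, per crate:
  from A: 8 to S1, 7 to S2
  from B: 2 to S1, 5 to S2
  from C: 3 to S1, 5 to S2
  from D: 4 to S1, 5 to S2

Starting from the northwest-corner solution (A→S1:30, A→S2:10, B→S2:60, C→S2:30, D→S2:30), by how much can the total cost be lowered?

120

Current plan cost = 30·8 + 10·7 + 60·5 + 30·5 + 30·5 = 910.
Optimal plan:
  A->S2: 40 × 7 = 280
  B->S1: 30 × 2 = 60
  B->S2: 30 × 5 = 150
  C->S2: 30 × 5 = 150
  D->S2: 30 × 5 = 150
Optimal cost = 790.
Saving = 910 − 790 = 120.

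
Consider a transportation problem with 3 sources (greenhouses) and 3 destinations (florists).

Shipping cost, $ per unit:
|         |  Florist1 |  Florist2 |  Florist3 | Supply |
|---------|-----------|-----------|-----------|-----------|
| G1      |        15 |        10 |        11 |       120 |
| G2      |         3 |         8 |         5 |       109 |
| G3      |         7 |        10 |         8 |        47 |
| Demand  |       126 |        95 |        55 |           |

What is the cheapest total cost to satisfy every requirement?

1911

One minimum-cost allocation:
  G1–Florist2: 95 × $10 = $950
  G1–Florist3: 25 × $11 = $275
  G2–Florist1: 109 × $3 = $327
  G3–Florist1: 17 × $7 = $119
  G3–Florist3: 30 × $8 = $240
Total = 950 + 275 + 327 + 119 + 240 = $1911.
(Supply check: G1 ships 120; G2 ships 109; G3 ships 47.)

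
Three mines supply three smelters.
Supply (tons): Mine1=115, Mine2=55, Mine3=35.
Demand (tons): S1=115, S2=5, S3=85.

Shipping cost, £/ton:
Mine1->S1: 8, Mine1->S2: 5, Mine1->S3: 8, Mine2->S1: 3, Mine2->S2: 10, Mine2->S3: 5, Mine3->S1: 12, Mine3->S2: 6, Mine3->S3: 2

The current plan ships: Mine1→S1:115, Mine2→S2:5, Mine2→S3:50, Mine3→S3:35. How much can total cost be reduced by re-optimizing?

Current plan cost = 115·8 + 5·10 + 50·5 + 35·2 = £1290.
Optimal plan:
  Mine1 to S1: 60 tons
  Mine1 to S2: 5 tons
  Mine1 to S3: 50 tons
  Mine2 to S1: 55 tons
  Mine3 to S3: 35 tons
Optimal cost = £1140.
Saving = 1290 − 1140 = £150.

150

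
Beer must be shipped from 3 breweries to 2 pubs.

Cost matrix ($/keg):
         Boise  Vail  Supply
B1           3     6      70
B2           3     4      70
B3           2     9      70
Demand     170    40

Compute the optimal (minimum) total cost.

600

A cheapest plan:
  B1 to Boise: 70 × $3 = $210
  B2 to Boise: 30 × $3 = $90
  B2 to Vail: 40 × $4 = $160
  B3 to Boise: 70 × $2 = $140
Total = 210 + 90 + 160 + 140 = $600.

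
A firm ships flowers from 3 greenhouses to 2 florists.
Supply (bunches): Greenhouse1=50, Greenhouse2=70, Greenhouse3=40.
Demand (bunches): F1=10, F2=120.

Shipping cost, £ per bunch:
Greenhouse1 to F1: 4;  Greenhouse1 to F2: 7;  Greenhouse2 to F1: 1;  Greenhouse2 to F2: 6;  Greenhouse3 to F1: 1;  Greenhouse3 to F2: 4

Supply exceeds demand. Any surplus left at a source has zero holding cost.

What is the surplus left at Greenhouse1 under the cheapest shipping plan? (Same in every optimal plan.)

Minimum-cost shipments:
  Greenhouse1->F2: 20 × £7 = £140
  Greenhouse2->F1: 10 × £1 = £10
  Greenhouse2->F2: 60 × £6 = £360
  Greenhouse3->F2: 40 × £4 = £160
Total cost = £670.
Greenhouse1 ships 20 of its 50, leaving 30.

30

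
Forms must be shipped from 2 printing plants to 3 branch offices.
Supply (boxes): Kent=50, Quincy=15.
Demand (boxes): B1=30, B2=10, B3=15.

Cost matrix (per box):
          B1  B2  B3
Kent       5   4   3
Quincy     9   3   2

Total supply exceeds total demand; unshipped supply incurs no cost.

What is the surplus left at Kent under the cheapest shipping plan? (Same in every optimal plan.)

An optimal plan:
  Kent→B1: 30 boxes
  Kent→B2: 10 boxes
  Quincy→B3: 15 boxes
Total cost = 220.
Kent ships 40 of its 50, leaving 10.

10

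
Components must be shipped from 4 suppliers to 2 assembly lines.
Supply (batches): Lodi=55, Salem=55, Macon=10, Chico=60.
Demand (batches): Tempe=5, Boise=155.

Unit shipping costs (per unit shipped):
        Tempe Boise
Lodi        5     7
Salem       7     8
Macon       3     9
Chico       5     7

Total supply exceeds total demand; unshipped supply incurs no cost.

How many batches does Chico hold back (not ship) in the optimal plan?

0

An optimal plan:
  Lodi→Boise: 55 batches
  Salem→Boise: 40 batches
  Macon→Tempe: 5 batches
  Chico→Boise: 60 batches
Total cost = 1140.
Chico ships 60 of its 60, leaving 0.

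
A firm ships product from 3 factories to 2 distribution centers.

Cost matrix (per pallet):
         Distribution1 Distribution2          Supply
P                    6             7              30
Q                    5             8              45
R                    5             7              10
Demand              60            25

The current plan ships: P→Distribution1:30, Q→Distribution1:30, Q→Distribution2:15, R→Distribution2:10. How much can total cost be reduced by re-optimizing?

40

Current plan cost = 30·6 + 30·5 + 15·8 + 10·7 = 520.
Optimal plan:
  P–Distribution1: 5 pallets
  P–Distribution2: 25 pallets
  Q–Distribution1: 45 pallets
  R–Distribution1: 10 pallets
Optimal cost = 480.
Saving = 520 − 480 = 40.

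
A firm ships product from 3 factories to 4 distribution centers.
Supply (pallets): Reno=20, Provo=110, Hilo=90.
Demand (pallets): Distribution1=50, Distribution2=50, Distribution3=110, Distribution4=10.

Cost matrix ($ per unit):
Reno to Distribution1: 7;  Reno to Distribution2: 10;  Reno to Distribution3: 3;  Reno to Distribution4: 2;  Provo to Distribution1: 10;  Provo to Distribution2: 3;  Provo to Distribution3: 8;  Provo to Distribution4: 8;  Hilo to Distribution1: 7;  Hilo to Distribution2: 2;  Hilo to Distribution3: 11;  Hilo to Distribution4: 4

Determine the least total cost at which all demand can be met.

1290

Optimal allocation:
  Reno to Distribution3: 20 pallets
  Provo to Distribution2: 20 pallets
  Provo to Distribution3: 90 pallets
  Hilo to Distribution1: 50 pallets
  Hilo to Distribution2: 30 pallets
  Hilo to Distribution4: 10 pallets
Total cost = $1290.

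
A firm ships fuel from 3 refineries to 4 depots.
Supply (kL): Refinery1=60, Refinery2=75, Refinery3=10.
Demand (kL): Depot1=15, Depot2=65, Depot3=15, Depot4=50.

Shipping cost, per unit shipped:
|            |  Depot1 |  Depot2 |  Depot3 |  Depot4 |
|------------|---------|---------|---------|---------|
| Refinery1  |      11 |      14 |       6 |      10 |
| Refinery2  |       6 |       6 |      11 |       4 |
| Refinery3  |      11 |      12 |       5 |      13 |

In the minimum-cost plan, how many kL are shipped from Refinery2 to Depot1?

0

Solving gives:
  Refinery1 to Depot1: 15 × 11 = 165
  Refinery1 to Depot3: 5 × 6 = 30
  Refinery1 to Depot4: 40 × 10 = 400
  Refinery2 to Depot2: 65 × 6 = 390
  Refinery2 to Depot4: 10 × 4 = 40
  Refinery3 to Depot3: 10 × 5 = 50
Total cost = 1075.
The route Refinery2→Depot1 is not used.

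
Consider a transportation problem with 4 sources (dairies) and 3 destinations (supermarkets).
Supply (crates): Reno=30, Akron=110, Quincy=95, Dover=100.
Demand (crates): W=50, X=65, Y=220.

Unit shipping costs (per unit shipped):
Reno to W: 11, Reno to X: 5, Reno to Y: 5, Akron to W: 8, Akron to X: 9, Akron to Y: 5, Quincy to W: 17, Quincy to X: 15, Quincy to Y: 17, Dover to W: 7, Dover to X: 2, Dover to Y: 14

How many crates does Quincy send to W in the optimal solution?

15

Solving gives:
  Reno->Y: 30 × 5 = 150
  Akron->Y: 110 × 5 = 550
  Quincy->W: 15 × 17 = 255
  Quincy->Y: 80 × 17 = 1360
  Dover->W: 35 × 7 = 245
  Dover->X: 65 × 2 = 130
Total cost = 2690.
So Quincy→W carries 15 crates.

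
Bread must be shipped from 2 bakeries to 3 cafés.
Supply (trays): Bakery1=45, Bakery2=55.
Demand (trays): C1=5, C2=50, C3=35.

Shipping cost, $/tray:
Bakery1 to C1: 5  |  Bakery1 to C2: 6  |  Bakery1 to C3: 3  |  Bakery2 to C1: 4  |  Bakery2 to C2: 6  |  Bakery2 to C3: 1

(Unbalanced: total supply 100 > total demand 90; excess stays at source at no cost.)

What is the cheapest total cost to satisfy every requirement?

355

Optimal allocation:
  Bakery1 to C2: 35 × $6 = $210
  Bakery2 to C1: 5 × $4 = $20
  Bakery2 to C2: 15 × $6 = $90
  Bakery2 to C3: 35 × $1 = $35
Total = 210 + 20 + 90 + 35 = $355.
(Supply check: Bakery1 ships 35; Bakery2 ships 55.)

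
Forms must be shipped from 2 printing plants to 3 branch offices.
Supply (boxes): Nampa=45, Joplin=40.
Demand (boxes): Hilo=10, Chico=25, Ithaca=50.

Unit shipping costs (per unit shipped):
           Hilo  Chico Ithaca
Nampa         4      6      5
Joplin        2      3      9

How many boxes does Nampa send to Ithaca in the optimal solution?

The minimum-cost plan:
  Nampa->Ithaca: 45 × 5 = 225
  Joplin->Hilo: 10 × 2 = 20
  Joplin->Chico: 25 × 3 = 75
  Joplin->Ithaca: 5 × 9 = 45
Total cost = 365.
So Nampa→Ithaca carries 45 boxes.

45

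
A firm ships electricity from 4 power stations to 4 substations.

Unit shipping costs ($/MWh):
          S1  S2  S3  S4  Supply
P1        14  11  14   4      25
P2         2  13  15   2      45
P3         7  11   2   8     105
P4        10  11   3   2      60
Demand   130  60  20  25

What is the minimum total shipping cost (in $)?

1435

Optimal allocation:
  P1–S2: 25 × $11 = $275
  P2–S1: 45 × $2 = $90
  P3–S1: 85 × $7 = $595
  P3–S3: 20 × $2 = $40
  P4–S2: 35 × $11 = $385
  P4–S4: 25 × $2 = $50
Total = 275 + 90 + 595 + 40 + 385 + 50 = $1435.
(Supply check: P1 ships 25; P2 ships 45; P3 ships 105; P4 ships 60.)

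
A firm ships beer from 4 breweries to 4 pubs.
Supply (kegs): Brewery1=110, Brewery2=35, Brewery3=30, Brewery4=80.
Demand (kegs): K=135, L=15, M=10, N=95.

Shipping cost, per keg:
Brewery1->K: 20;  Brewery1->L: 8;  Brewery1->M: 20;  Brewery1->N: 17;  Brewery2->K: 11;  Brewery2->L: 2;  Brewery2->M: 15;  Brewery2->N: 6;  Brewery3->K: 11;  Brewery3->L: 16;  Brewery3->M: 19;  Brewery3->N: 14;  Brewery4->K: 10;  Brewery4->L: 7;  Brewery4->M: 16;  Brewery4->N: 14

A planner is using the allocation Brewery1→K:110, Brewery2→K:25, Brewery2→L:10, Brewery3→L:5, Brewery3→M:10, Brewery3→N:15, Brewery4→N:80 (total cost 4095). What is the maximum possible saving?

Current plan cost = 110·20 + 25·11 + 10·2 + 5·16 + 10·19 + 15·14 + 80·14 = 4095.
Optimal plan:
  Brewery1->K: 25 × 20 = 500
  Brewery1->L: 15 × 8 = 120
  Brewery1->M: 10 × 20 = 200
  Brewery1->N: 60 × 17 = 1020
  Brewery2->N: 35 × 6 = 210
  Brewery3->K: 30 × 11 = 330
  Brewery4->K: 80 × 10 = 800
Optimal cost = 3180.
Saving = 4095 − 3180 = 915.

915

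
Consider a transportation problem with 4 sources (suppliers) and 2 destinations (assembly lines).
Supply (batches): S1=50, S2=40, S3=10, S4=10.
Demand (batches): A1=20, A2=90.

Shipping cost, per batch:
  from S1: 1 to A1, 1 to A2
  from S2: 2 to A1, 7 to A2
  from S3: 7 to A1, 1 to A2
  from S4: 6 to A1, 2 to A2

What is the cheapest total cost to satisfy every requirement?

260

Optimal allocation:
  S1->A2: 50 × 1 = 50
  S2->A1: 20 × 2 = 40
  S2->A2: 20 × 7 = 140
  S3->A2: 10 × 1 = 10
  S4->A2: 10 × 2 = 20
Total = 50 + 40 + 140 + 10 + 20 = 260.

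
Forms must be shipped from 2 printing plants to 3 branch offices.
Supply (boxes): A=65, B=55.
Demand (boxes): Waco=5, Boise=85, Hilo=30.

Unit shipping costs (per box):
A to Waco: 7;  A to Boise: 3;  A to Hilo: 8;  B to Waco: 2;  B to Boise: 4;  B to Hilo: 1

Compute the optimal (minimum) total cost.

An optimal shipping plan:
  A–Boise: 65 boxes
  B–Waco: 5 boxes
  B–Boise: 20 boxes
  B–Hilo: 30 boxes
Total cost = 315.

315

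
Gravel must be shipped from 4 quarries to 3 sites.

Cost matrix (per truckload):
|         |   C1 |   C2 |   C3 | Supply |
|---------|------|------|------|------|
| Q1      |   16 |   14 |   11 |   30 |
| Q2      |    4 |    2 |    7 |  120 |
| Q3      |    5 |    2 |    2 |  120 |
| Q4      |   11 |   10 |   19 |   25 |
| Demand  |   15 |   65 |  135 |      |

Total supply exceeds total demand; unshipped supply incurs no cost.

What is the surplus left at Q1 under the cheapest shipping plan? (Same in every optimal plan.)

30

Minimum-cost shipments:
  Q2 to C1: 15 truckloads
  Q2 to C2: 65 truckloads
  Q2 to C3: 15 truckloads
  Q3 to C3: 120 truckloads
Total cost = 535.
Q1 ships 0 of its 30, leaving 30.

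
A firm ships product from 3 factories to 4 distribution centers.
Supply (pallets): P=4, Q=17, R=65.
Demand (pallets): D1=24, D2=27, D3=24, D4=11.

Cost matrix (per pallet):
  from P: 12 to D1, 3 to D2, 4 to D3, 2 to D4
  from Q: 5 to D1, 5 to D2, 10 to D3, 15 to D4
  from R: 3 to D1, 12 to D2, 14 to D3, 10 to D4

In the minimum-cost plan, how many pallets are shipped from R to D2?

The minimum-cost plan:
  P to D3: 4 × 4 = 16
  Q to D2: 17 × 5 = 85
  R to D1: 24 × 3 = 72
  R to D2: 10 × 12 = 120
  R to D3: 20 × 14 = 280
  R to D4: 11 × 10 = 110
Total cost = 683.
So R→D2 carries 10 pallets.

10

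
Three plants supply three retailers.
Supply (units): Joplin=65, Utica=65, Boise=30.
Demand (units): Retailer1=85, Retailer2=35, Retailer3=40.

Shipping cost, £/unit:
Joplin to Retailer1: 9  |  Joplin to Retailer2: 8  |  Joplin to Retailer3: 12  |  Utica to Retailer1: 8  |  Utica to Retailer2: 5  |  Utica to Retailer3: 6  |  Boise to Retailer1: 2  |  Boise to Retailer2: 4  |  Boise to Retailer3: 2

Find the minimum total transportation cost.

1000

Optimal allocation:
  Joplin to Retailer1: 55 × £9 = £495
  Joplin to Retailer2: 10 × £8 = £80
  Utica to Retailer2: 25 × £5 = £125
  Utica to Retailer3: 40 × £6 = £240
  Boise to Retailer1: 30 × £2 = £60
Total = 495 + 80 + 125 + 240 + 60 = £1000.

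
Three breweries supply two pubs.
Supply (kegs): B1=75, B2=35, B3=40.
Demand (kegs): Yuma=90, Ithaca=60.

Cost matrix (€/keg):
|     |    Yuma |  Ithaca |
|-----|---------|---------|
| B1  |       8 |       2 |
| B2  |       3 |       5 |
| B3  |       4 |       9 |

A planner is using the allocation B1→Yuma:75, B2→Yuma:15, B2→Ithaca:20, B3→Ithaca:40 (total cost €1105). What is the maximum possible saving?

Current plan cost = 75·8 + 15·3 + 20·5 + 40·9 = €1105.
Optimal plan:
  B1->Yuma: 15 × €8 = €120
  B1->Ithaca: 60 × €2 = €120
  B2->Yuma: 35 × €3 = €105
  B3->Yuma: 40 × €4 = €160
Optimal cost = €505.
Saving = 1105 − 505 = €600.

600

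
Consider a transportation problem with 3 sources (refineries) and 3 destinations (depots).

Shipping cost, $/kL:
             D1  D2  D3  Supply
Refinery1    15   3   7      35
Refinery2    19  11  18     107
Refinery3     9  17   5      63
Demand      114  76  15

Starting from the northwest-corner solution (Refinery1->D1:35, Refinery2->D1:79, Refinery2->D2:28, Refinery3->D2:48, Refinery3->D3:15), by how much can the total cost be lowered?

Current plan cost = 35·15 + 79·19 + 28·11 + 48·17 + 15·5 = $3225.
Optimal plan:
  Refinery1–D2: 35 × $3 = $105
  Refinery2–D1: 66 × $19 = $1254
  Refinery2–D2: 41 × $11 = $451
  Refinery3–D1: 48 × $9 = $432
  Refinery3–D3: 15 × $5 = $75
Optimal cost = $2317.
Saving = 3225 − 2317 = $908.

908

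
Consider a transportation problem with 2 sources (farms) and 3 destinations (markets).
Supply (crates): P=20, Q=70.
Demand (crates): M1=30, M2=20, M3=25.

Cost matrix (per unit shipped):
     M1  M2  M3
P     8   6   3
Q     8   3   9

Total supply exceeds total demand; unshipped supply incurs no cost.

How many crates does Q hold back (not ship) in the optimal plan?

An optimal plan:
  P→M3: 20 crates
  Q→M1: 30 crates
  Q→M2: 20 crates
  Q→M3: 5 crates
Total cost = 405.
Q ships 55 of its 70, leaving 15.

15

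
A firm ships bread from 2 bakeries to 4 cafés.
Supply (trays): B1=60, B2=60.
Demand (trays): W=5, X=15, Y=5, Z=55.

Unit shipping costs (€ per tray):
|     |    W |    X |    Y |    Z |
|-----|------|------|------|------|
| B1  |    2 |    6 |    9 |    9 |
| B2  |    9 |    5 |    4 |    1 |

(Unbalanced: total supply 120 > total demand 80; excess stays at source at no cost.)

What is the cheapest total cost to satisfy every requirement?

A cheapest plan:
  B1 to W: 5 × €2 = €10
  B1 to X: 15 × €6 = €90
  B2 to Y: 5 × €4 = €20
  B2 to Z: 55 × €1 = €55
Total = 10 + 90 + 20 + 55 = €175.

175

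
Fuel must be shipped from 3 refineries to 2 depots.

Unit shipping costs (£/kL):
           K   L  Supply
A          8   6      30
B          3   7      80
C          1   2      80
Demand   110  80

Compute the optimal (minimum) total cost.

550

One minimum-cost allocation:
  A to L: 30 kL
  B to K: 80 kL
  C to K: 30 kL
  C to L: 50 kL
Total cost = £550.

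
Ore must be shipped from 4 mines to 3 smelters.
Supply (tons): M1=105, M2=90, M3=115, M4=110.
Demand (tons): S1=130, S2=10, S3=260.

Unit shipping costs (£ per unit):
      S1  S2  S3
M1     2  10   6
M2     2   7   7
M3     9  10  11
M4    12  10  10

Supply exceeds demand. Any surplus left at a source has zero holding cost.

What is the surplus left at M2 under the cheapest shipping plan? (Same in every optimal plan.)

0

Minimum-cost shipments:
  M1–S1: 40 tons
  M1–S3: 65 tons
  M2–S1: 90 tons
  M3–S2: 10 tons
  M3–S3: 85 tons
  M4–S3: 110 tons
Total cost = £2785.
M2 ships 90 of its 90, leaving 0.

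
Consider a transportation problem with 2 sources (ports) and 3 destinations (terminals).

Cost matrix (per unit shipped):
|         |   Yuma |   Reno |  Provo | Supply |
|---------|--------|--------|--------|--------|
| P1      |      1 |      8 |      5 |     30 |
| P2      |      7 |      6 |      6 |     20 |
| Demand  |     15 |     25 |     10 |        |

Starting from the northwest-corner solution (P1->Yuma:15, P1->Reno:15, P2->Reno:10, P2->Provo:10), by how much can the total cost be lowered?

30

Current plan cost = 15·1 + 15·8 + 10·6 + 10·6 = 255.
Optimal plan:
  P1->Yuma: 15 × 1 = 15
  P1->Reno: 5 × 8 = 40
  P1->Provo: 10 × 5 = 50
  P2->Reno: 20 × 6 = 120
Optimal cost = 225.
Saving = 255 − 225 = 30.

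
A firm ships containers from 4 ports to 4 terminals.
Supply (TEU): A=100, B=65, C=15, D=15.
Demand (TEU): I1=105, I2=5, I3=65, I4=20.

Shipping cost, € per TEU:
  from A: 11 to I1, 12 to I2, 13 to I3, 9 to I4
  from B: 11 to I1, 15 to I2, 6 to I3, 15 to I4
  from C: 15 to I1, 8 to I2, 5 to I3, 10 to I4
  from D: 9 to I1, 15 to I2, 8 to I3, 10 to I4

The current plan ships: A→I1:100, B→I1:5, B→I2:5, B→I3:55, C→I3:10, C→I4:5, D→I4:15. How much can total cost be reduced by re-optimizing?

85

Current plan cost = 100·11 + 5·11 + 5·15 + 55·6 + 10·5 + 5·10 + 15·10 = €1810.
Optimal plan:
  A→I1: 80 × €11 = €880
  A→I4: 20 × €9 = €180
  B→I1: 10 × €11 = €110
  B→I3: 55 × €6 = €330
  C→I2: 5 × €8 = €40
  C→I3: 10 × €5 = €50
  D→I1: 15 × €9 = €135
Optimal cost = €1725.
Saving = 1810 − 1725 = €85.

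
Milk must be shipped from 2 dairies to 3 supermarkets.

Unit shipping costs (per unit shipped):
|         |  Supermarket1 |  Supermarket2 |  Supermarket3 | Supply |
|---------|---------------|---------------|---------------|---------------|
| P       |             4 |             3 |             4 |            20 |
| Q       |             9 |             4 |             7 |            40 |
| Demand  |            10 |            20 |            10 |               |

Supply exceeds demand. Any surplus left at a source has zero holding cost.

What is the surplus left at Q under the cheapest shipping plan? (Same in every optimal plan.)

Minimum-cost shipments:
  P to Supermarket1: 10 crates
  P to Supermarket3: 10 crates
  Q to Supermarket2: 20 crates
Total cost = 160.
Q ships 20 of its 40, leaving 20.

20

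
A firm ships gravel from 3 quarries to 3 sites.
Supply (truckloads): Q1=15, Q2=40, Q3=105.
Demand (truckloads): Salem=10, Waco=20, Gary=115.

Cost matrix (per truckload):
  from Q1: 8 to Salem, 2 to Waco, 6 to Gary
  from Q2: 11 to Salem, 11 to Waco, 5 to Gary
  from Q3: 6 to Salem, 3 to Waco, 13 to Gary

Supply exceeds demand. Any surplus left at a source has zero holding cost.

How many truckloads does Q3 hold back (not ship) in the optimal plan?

Minimum-cost shipments:
  Q1→Gary: 15 × 6 = 90
  Q2→Gary: 40 × 5 = 200
  Q3→Salem: 10 × 6 = 60
  Q3→Waco: 20 × 3 = 60
  Q3→Gary: 60 × 13 = 780
Total cost = 1190.
Q3 ships 90 of its 105, leaving 15.

15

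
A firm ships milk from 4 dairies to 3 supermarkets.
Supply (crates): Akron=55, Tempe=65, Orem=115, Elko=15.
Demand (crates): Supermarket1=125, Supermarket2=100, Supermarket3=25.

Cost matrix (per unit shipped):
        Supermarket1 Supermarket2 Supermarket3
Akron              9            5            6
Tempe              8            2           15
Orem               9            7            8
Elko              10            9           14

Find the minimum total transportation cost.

One minimum-cost allocation:
  Akron–Supermarket2: 35 × 5 = 175
  Akron–Supermarket3: 20 × 6 = 120
  Tempe–Supermarket2: 65 × 2 = 130
  Orem–Supermarket1: 110 × 9 = 990
  Orem–Supermarket3: 5 × 8 = 40
  Elko–Supermarket1: 15 × 10 = 150
Total = 175 + 120 + 130 + 990 + 40 + 150 = 1605.

1605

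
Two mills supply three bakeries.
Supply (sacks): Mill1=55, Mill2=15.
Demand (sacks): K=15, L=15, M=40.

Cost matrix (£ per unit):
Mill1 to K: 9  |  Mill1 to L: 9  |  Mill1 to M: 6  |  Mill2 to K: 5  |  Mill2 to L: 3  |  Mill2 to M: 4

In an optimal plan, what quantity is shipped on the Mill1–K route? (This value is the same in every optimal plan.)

Optimal shipments:
  Mill1→K: 15 sacks
  Mill1→M: 40 sacks
  Mill2→L: 15 sacks
Total cost = £420.
So Mill1→K carries 15 sacks.

15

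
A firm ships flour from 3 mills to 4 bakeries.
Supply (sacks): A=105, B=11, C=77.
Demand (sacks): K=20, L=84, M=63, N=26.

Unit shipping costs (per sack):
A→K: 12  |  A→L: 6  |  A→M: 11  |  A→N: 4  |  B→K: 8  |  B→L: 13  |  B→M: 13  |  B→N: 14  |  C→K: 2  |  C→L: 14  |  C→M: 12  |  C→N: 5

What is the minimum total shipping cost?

An optimal shipping plan:
  A–L: 84 sacks
  A–N: 21 sacks
  B–M: 11 sacks
  C–K: 20 sacks
  C–M: 52 sacks
  C–N: 5 sacks
Total cost = 1420.
(Supply check: A ships 105; B ships 11; C ships 77.)

1420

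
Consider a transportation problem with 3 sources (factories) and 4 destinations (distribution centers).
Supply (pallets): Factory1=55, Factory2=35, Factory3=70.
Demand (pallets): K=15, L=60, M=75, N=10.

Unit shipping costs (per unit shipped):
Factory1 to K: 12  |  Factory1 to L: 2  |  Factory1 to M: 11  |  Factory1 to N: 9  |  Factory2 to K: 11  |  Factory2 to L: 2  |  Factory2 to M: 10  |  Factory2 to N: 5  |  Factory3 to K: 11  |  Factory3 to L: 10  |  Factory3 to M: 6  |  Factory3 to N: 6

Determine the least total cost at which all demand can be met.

805

One minimum-cost allocation:
  Factory1→L: 55 × 2 = 110
  Factory2→K: 15 × 11 = 165
  Factory2→L: 5 × 2 = 10
  Factory2→M: 5 × 10 = 50
  Factory2→N: 10 × 5 = 50
  Factory3→M: 70 × 6 = 420
Total = 110 + 165 + 10 + 50 + 50 + 420 = 805.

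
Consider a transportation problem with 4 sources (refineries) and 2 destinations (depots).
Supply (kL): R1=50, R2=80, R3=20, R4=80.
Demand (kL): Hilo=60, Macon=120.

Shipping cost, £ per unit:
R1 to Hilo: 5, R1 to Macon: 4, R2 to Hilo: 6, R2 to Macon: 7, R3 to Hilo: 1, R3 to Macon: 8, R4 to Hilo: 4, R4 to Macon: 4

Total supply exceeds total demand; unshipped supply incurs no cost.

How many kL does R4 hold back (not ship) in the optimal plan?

0

An optimal plan:
  R1→Macon: 50 × £4 = £200
  R2→Hilo: 30 × £6 = £180
  R3→Hilo: 20 × £1 = £20
  R4→Hilo: 10 × £4 = £40
  R4→Macon: 70 × £4 = £280
Total cost = £720.
R4 ships 80 of its 80, leaving 0.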